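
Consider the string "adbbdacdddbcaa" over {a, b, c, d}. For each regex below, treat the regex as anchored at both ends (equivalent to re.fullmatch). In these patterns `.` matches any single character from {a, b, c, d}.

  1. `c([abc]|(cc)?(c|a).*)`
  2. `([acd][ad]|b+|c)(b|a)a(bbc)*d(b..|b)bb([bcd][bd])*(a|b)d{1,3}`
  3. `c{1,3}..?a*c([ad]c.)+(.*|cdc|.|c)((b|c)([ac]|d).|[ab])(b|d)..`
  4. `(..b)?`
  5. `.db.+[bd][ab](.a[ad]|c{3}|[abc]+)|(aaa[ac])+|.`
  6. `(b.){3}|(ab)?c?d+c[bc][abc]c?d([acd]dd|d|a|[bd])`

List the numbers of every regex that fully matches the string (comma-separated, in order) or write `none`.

5

1 → no match — must start with "c"
2 → no match — must end with "d"
3 → no match — must start with "c"
4 → no match
5 → match
6 → no match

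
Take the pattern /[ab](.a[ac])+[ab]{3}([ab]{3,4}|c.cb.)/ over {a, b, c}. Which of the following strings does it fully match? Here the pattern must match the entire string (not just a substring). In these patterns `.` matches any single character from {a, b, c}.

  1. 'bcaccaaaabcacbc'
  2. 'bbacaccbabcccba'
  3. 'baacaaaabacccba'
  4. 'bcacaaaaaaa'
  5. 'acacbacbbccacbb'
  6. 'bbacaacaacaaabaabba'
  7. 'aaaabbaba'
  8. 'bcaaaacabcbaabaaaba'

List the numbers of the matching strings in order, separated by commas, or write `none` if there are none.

1, 3, 4, 6

1 → match
2 → no match
3 → match
4 → match
5 → no match
6 → match
7 → no match
8 → no match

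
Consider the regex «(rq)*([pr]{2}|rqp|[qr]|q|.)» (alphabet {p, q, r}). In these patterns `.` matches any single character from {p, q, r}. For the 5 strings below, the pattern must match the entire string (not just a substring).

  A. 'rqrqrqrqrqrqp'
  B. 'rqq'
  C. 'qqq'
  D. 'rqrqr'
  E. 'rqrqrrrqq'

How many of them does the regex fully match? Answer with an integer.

3

A → match
B → match
C → no match
D → match
E → no match
Total matched: 3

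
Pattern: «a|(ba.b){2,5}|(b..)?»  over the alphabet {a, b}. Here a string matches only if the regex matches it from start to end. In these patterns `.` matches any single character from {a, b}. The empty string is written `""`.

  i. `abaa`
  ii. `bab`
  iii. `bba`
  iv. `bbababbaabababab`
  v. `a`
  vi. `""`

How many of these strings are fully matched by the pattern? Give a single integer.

4

i → no match
ii → match
iii → match
iv → no match
v → match
vi → match
Total matched: 4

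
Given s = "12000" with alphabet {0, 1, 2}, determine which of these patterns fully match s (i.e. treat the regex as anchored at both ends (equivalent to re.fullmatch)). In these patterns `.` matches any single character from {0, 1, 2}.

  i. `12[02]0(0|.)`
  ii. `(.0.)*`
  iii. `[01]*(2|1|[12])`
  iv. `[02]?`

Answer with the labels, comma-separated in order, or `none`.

i

i → match
ii → no match
iii → no match
iv → no match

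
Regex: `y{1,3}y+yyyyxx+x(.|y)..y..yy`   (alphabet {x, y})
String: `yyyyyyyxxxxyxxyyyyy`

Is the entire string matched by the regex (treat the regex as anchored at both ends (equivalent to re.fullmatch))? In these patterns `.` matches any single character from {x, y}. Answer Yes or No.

Yes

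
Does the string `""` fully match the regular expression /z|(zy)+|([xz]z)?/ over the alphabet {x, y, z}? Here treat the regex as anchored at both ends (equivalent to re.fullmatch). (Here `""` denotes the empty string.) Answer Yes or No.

Yes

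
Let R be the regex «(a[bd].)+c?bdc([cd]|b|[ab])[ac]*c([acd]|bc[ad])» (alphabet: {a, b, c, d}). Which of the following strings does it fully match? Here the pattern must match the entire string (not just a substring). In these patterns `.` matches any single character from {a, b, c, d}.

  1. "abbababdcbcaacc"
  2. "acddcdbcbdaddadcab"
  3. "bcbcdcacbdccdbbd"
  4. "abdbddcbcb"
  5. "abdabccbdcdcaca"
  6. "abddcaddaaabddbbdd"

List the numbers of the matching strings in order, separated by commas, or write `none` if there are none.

1, 5

1 → match
2 → no match
3 → no match — must start with "a"
4. "abdbddcbcb" → no match
5 → match
6 → no match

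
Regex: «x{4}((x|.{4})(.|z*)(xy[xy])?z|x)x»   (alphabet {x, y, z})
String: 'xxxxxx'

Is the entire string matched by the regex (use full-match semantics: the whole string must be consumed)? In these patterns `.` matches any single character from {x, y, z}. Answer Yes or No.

Yes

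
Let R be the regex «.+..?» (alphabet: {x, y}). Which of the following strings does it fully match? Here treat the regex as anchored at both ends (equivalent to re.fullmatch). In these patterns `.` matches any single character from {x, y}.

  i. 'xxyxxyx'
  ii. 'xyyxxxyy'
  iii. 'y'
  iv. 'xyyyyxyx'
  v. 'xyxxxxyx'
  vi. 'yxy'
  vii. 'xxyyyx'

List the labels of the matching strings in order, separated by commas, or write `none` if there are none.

i, ii, iv, v, vi, vii

i → match
ii → match
iii → no match
iv → match
v → match
vi → match
vii → match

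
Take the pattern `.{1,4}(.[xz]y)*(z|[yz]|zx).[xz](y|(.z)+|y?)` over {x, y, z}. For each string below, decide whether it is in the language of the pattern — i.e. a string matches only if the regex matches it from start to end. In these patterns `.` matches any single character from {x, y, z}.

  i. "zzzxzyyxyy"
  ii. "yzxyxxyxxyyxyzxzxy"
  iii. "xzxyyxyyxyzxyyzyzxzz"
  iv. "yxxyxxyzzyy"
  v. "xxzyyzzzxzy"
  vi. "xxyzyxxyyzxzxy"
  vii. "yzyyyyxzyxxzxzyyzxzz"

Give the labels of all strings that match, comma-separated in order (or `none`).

ii, iii

i → no match
ii → match
iii → match
iv → no match
v → no match
vi → no match
vii → no match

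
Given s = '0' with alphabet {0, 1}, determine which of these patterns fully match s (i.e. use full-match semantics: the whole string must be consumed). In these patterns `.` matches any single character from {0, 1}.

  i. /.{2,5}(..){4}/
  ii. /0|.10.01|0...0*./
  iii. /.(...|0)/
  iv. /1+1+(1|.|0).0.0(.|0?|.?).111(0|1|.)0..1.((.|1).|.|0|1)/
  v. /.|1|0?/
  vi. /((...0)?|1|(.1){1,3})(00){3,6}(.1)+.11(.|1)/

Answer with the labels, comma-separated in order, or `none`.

i → no match
ii → match
iii → no match
iv → no match — must start with '1'
v → match
vi → no match

ii, v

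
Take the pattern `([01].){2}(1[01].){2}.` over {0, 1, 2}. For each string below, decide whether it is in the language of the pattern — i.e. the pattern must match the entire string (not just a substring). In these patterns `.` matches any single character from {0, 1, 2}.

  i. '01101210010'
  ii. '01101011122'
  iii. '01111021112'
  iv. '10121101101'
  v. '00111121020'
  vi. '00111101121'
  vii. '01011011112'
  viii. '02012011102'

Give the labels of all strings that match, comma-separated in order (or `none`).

i → no match
ii → match
iii → match
iv → match
v → match
vi → match
vii → match
viii → no match

ii, iii, iv, v, vi, vii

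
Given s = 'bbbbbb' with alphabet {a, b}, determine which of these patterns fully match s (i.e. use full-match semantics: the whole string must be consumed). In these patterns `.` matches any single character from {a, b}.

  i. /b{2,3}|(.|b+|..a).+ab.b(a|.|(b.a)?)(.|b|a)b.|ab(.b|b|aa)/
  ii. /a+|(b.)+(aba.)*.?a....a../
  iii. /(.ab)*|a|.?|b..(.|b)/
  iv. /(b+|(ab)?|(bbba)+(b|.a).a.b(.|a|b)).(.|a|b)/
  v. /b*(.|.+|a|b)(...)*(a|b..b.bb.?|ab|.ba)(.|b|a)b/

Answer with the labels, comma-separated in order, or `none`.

i → no match
ii → no match
iii → no match
iv → match
v → no match

iv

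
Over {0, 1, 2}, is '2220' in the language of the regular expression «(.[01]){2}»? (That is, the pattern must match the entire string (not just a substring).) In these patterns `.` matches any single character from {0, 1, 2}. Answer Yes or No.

No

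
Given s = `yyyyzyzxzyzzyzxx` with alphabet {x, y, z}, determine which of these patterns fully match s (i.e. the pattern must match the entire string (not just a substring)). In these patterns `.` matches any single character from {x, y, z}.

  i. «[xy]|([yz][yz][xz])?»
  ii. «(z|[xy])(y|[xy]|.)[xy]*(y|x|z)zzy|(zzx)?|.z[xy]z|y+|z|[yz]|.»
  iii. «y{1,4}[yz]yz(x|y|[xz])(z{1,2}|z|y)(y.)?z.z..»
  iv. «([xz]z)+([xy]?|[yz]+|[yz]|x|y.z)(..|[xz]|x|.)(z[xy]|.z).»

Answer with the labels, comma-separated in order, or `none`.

i → no match
ii → no match
iii → match
iv → no match

iii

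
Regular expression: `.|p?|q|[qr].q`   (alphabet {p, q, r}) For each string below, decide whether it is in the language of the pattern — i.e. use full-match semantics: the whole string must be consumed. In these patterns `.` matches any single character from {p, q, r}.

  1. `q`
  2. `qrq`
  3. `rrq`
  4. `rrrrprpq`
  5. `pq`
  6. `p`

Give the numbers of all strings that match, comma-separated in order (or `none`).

1. `q` → match
2. `qrq` → match
3. `rrq` → match
4. `rrrrprpq` → no match
5. `pq` → no match
6. `p` → match

1, 2, 3, 6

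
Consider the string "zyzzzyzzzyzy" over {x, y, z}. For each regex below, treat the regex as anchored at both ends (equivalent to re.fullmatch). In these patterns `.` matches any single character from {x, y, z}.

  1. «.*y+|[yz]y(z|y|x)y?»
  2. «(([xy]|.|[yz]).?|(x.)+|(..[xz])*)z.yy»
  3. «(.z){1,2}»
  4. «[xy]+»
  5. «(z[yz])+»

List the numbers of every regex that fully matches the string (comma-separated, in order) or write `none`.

1 → match
2 → no match — must end with "yy"
3 → no match — must end with "z"
4 → no match
5 → match

1, 5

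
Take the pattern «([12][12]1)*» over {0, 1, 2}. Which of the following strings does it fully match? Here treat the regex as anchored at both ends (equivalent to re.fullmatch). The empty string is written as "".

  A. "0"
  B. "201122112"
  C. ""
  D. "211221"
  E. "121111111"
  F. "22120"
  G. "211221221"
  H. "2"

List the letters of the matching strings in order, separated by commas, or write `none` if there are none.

C, D, E, G

A. "0" → no match
B. "201122112" → no match
C. "" → match
D. "211221" → match
E. "121111111" → match
F. "22120" → no match
G. "211221221" → match
H. "2" → no match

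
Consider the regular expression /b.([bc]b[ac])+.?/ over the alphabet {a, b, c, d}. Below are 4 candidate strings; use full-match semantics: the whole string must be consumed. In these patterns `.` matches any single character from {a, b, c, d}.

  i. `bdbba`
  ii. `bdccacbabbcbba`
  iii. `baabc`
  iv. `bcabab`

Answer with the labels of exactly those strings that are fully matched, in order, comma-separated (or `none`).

i → match
ii → no match
iii → no match
iv → no match

i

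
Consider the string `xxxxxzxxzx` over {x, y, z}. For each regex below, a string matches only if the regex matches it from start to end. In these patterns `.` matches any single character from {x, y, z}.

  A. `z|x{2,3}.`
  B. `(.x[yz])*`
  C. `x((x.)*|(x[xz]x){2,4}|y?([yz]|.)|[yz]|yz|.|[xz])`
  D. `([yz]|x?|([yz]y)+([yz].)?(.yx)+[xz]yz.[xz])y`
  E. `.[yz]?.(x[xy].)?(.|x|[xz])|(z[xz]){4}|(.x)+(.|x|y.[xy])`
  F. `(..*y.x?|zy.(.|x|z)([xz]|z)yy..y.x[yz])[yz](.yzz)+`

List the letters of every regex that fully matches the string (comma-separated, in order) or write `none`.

A → no match
B → no match
C → match
D → no match — must end with `y`
E → no match
F → no match — must end with `yzz`

C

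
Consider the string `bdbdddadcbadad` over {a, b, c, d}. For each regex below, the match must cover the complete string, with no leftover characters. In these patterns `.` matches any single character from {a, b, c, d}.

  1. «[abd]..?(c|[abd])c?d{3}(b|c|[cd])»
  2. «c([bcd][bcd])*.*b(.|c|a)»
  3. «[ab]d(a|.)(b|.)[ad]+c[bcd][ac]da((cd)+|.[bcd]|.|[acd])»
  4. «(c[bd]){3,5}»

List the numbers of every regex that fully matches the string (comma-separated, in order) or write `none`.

3

1 → no match
2 → no match — must start with `c`
3 → match
4 → no match — must start with `c`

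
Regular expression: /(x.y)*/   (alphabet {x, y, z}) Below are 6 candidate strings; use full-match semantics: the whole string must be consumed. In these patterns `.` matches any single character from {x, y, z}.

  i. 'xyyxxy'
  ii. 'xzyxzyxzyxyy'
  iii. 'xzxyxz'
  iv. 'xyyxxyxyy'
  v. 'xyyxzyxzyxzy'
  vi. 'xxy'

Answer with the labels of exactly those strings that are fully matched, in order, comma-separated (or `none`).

i, ii, iv, v, vi

i → match
ii → match
iii → no match
iv → match
v → match
vi → match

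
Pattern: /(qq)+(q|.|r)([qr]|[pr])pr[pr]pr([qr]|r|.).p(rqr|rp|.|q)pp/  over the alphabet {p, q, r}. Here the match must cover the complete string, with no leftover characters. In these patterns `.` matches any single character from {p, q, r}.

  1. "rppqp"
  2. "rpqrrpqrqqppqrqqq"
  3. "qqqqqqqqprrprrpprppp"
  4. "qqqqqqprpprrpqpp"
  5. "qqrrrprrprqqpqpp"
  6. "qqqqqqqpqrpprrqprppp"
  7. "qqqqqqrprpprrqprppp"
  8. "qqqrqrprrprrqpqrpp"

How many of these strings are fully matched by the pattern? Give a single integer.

1

1. "rppqp" → no match — must start with "qq"
2 → no match — must start with "qq"
3 → match
4 → no match
5 → no match
6 → no match
7 → no match
8 → no match
Total matched: 1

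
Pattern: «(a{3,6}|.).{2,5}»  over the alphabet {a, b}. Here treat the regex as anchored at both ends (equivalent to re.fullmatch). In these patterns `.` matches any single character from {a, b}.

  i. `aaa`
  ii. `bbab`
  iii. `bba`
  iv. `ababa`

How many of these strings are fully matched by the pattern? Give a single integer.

i → match
ii → match
iii → match
iv → match
Total matched: 4

4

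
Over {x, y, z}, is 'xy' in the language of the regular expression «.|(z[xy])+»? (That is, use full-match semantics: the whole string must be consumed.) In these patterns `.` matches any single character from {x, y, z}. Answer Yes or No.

No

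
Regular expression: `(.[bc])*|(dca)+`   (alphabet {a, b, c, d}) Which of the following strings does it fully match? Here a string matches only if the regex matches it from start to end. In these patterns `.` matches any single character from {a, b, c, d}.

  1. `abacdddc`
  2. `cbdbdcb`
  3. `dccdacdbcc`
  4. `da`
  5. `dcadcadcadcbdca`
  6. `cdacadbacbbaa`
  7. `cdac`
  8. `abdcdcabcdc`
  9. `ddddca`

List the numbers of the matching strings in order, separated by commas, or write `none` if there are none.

1. `abacdddc` → no match
2. `cbdbdcb` → no match
3. `dccdacdbcc` → no match
4. `da` → no match
5 → no match
6 → no match
7. `cdac` → no match
8. `abdcdcabcdc` → no match
9. `ddddca` → no match

none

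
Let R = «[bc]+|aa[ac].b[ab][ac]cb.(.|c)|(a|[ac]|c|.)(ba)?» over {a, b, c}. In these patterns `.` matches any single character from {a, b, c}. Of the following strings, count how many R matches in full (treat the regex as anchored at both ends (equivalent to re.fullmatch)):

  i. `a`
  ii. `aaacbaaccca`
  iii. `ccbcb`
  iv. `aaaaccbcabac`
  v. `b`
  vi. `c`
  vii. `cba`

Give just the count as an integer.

5

i. `a` → match
ii. `aaacbaaccca` → no match
iii. `ccbcb` → match
iv. `aaaaccbcabac` → no match
v. `b` → match
vi. `c` → match
vii. `cba` → match
Total matched: 5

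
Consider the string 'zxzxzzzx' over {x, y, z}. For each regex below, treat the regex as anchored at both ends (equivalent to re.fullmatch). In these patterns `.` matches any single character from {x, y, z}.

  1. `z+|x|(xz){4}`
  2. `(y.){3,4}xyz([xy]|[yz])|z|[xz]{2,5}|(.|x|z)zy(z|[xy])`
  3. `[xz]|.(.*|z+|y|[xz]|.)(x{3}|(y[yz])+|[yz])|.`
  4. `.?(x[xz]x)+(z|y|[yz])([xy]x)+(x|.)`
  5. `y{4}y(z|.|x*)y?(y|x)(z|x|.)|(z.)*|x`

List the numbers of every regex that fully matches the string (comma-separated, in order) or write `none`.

1 → no match
2 → no match
3 → no match
4 → no match
5 → match

5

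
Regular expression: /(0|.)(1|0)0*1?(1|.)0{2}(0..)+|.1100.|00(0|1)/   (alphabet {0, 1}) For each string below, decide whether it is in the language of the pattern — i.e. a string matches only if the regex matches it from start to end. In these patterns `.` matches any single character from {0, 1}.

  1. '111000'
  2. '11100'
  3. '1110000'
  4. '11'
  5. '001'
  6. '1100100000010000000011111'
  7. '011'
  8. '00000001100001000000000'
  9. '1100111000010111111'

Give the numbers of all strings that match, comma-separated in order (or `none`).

1, 5, 8

1. '111000' → match
2. '11100' → no match
3. '1110000' → no match
4. '11' → no match
5. '001' → match
6 → no match
7. '011' → no match
8 → match
9 → no match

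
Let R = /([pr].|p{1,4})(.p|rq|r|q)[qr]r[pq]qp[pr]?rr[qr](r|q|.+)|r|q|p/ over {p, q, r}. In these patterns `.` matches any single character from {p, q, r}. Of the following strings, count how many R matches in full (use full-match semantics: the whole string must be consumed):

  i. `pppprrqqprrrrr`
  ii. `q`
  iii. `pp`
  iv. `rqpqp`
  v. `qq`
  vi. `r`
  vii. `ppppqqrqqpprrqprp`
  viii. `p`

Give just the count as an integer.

i → match
ii → match
iii → no match
iv → no match
v → no match
vi → match
vii → match
viii → match
Total matched: 5

5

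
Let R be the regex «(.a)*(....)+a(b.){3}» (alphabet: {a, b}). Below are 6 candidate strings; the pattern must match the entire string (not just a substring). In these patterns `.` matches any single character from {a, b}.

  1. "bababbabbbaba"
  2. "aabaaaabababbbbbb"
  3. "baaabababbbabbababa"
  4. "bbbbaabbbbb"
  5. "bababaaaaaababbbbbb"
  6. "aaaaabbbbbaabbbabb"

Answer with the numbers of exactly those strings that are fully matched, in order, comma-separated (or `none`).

1 → match
2 → match
3 → no match
4 → no match
5 → match
6 → no match

1, 2, 5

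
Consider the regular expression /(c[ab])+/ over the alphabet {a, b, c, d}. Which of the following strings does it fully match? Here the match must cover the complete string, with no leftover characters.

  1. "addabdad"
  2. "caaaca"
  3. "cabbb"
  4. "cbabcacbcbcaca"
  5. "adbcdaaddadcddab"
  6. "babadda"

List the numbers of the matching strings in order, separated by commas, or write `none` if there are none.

1 → no match — must start with "c"
2 → no match
3 → no match
4 → no match
5 → no match — must start with "c"
6 → no match — must start with "c"

none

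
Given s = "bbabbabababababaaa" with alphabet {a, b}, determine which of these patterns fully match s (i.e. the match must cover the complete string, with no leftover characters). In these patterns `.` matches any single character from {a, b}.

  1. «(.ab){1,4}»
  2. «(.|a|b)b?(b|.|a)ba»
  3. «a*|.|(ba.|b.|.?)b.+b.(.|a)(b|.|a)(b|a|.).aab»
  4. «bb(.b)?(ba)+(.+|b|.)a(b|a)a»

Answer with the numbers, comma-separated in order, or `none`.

4

1 → no match — must end with "ab"
2 → no match — must end with "ba"
3 → no match
4 → match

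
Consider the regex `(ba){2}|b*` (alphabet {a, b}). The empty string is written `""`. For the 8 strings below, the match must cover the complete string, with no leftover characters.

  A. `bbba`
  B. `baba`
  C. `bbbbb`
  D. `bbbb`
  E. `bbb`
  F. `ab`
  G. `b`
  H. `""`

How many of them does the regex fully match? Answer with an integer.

6

A → no match
B → match
C → match
D → match
E → match
F → no match
G → match
H → match
Total matched: 6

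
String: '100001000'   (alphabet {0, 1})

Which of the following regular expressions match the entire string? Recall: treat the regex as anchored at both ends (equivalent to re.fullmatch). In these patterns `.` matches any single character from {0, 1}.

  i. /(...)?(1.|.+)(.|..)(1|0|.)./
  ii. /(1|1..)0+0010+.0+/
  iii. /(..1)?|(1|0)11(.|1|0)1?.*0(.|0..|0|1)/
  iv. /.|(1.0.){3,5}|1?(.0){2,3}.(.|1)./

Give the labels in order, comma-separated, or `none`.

i, ii

i → match
ii → match
iii → no match
iv → no match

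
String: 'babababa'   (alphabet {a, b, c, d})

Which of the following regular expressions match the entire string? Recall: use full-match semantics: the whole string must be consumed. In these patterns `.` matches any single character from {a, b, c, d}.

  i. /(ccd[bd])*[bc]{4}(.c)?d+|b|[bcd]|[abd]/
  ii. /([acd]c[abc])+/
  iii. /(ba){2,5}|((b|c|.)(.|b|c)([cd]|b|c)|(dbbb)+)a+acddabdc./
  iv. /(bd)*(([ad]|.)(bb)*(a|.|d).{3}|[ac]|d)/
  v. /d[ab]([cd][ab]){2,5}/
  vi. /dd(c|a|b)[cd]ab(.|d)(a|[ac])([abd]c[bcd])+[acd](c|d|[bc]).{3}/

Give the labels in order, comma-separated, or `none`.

iii

i → no match
ii → no match
iii → match
iv → no match
v → no match — must start with 'd'
vi → no match — must start with 'dd'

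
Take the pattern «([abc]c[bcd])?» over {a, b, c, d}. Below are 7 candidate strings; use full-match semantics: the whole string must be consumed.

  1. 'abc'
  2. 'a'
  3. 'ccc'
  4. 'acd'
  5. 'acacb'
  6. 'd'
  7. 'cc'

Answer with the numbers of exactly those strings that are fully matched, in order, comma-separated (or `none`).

1 → no match
2 → no match
3 → match
4 → match
5 → no match
6 → no match
7 → no match

3, 4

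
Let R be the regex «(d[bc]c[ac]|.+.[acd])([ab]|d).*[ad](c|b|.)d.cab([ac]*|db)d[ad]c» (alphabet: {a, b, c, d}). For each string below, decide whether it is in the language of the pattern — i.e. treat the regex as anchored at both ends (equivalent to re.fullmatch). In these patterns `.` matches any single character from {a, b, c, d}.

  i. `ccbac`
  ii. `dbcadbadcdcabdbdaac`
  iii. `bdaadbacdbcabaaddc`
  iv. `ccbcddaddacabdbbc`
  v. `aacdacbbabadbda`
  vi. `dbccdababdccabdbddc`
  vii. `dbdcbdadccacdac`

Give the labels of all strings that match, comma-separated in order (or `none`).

iii, vi

i → no match
ii → no match
iii → match
iv → no match
v → no match — must end with `c`
vi → match
vii → no match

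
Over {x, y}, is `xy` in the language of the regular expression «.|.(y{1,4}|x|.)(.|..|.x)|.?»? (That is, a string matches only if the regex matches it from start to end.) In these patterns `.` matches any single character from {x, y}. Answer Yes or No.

No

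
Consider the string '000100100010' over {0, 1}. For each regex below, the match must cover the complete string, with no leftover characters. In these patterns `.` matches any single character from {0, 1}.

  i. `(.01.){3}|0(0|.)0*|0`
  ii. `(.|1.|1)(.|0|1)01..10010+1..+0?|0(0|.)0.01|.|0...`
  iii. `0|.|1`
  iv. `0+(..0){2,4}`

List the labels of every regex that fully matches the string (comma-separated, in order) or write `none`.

iv

i → no match
ii → no match
iii → no match
iv → match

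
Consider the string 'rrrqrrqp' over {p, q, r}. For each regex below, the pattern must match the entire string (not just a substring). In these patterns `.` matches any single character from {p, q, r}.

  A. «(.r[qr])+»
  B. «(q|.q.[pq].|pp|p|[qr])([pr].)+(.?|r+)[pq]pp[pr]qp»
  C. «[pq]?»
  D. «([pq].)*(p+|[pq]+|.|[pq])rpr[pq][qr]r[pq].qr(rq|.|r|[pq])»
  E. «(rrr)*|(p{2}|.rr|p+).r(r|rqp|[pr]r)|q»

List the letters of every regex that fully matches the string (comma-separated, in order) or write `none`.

E

A → no match
B → no match
C → no match
D → no match
E → match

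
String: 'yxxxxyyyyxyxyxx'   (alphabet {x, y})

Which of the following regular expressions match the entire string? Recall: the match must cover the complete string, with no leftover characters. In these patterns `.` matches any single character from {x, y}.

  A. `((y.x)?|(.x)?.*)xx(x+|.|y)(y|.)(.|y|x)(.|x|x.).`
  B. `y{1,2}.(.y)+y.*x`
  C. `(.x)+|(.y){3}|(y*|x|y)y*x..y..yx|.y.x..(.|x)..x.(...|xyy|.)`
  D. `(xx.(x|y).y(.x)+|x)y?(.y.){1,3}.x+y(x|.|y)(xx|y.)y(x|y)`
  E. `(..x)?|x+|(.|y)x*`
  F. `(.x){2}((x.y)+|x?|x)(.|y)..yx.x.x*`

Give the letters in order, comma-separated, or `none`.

F

A → no match
B → no match
C → no match
D → no match
E → no match
F → match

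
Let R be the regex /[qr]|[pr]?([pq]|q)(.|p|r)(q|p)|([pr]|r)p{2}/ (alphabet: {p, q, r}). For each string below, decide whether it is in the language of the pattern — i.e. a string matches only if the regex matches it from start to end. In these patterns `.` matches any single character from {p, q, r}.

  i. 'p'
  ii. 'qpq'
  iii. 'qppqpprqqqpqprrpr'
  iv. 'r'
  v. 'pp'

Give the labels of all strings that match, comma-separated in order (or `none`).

i → no match
ii → match
iii → no match
iv → match
v → no match

ii, iv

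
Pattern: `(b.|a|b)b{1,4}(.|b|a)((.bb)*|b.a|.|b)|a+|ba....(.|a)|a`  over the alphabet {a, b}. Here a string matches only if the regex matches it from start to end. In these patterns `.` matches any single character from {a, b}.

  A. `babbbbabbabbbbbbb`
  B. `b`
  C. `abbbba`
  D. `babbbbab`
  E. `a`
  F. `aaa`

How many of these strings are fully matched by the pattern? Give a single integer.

4

A → no match
B. `b` → no match
C. `abbbba` → match
D. `babbbbab` → match
E. `a` → match
F. `aaa` → match
Total matched: 4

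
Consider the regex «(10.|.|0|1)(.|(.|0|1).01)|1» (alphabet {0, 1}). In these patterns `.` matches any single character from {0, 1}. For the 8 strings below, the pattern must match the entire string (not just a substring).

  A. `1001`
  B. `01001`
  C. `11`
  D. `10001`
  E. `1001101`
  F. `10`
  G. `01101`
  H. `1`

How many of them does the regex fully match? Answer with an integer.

8

A → match
B → match
C → match
D → match
E → match
F → match
G → match
H → match
Total matched: 8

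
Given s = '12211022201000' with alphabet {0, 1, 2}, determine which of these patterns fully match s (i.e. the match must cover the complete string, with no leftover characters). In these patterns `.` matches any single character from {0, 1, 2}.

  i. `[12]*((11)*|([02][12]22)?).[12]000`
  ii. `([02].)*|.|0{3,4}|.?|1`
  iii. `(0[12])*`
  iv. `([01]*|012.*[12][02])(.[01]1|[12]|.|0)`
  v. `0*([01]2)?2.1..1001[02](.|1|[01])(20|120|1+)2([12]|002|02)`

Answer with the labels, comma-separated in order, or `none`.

i → match
ii → no match
iii → no match
iv → no match
v → no match

i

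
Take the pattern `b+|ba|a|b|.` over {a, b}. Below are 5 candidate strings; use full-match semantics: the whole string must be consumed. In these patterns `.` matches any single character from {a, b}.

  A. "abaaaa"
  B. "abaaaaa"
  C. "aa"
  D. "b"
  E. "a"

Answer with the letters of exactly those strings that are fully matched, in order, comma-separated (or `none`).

D, E

A → no match
B → no match
C → no match
D → match
E → match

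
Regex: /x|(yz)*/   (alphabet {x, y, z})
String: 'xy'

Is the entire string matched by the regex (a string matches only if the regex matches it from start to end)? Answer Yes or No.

No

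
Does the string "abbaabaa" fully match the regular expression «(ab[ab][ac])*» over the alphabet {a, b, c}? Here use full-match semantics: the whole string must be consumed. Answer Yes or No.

Yes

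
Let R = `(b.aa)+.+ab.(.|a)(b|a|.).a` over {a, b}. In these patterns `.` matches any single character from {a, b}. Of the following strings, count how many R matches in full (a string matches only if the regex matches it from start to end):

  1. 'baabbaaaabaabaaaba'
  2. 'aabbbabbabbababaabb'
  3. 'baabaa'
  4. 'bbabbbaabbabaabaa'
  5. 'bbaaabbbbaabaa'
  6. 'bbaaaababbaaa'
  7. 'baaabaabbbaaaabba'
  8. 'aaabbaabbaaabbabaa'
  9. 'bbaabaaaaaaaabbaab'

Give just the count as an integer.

1 → no match
2 → no match — must start with 'b'
3. 'baabaa' → no match
4 → no match
5 → no match
6 → no match
7 → no match
8 → no match — must start with 'b'
9 → no match — must end with 'a'
Total matched: 0

0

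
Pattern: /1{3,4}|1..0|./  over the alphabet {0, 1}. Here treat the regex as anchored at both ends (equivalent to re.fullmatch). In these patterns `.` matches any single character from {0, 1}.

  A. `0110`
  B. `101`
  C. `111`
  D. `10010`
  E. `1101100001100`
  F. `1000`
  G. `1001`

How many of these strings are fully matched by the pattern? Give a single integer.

A → no match
B → no match
C → match
D → no match
E → no match
F → match
G → no match
Total matched: 2

2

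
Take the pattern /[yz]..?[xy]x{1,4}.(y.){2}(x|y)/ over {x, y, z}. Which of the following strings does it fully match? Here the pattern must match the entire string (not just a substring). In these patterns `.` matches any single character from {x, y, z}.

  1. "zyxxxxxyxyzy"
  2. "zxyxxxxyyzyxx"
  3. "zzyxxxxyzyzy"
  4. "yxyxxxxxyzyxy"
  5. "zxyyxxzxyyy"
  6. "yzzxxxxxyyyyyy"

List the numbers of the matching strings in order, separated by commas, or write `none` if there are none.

1, 2, 3, 4, 6

1. "zyxxxxxyxyzy" → match
2 → match
3. "zzyxxxxyzyzy" → match
4 → match
5. "zxyyxxzxyyy" → no match
6 → match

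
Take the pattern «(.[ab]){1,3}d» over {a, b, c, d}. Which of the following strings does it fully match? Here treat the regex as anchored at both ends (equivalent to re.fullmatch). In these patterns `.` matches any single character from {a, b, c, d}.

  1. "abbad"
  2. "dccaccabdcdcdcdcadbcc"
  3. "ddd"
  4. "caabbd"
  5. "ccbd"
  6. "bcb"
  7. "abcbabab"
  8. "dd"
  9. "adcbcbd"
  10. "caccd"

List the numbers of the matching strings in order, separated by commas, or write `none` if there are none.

1 → match
2 → no match — must end with "d"
3 → no match
4 → no match
5 → no match
6 → no match — must end with "d"
7 → no match — must end with "d"
8 → no match
9 → no match
10 → no match

1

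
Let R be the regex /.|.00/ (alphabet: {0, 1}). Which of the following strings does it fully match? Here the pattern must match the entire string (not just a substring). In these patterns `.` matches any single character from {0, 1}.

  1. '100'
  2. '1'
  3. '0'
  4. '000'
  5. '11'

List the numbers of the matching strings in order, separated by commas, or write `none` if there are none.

1 → match
2 → match
3 → match
4 → match
5 → no match

1, 2, 3, 4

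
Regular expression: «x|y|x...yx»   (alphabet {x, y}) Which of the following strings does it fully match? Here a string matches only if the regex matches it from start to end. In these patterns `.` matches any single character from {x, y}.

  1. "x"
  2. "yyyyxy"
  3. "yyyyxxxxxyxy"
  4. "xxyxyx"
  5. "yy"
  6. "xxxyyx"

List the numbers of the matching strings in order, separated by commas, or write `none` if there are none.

1 → match
2 → no match
3 → no match
4 → match
5 → no match
6 → match

1, 4, 6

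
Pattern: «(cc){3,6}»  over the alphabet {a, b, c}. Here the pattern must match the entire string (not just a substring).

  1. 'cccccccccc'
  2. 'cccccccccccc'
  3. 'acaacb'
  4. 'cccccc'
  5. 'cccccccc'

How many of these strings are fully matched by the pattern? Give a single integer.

4

1 → match
2 → match
3 → no match — must start with 'cc'
4 → match
5 → match
Total matched: 4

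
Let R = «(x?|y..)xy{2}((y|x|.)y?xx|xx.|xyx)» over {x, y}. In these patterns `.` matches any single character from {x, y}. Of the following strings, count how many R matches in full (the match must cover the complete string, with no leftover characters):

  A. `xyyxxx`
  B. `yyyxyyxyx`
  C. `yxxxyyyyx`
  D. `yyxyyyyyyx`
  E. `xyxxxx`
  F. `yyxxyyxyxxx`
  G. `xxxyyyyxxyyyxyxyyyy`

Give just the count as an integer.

2

A → match
B → match
C → no match
D → no match
E → no match
F → no match
G → no match
Total matched: 2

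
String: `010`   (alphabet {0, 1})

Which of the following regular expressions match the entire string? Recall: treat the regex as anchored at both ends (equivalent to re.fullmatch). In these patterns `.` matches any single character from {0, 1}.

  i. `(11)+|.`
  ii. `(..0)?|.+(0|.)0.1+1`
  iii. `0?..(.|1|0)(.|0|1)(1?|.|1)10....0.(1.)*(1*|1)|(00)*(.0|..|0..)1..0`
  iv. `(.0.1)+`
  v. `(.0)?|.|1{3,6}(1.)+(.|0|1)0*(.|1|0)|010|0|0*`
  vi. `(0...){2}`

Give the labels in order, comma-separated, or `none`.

i → no match
ii → match
iii → no match
iv → no match — must end with `1`
v → match
vi → no match

ii, v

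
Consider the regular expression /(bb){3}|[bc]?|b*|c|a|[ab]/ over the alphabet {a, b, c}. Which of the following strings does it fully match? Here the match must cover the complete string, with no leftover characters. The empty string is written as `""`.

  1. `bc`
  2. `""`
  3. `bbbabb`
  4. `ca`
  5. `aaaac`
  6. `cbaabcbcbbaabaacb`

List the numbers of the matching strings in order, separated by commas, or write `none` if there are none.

2

1 → no match
2 → match
3 → no match
4 → no match
5 → no match
6 → no match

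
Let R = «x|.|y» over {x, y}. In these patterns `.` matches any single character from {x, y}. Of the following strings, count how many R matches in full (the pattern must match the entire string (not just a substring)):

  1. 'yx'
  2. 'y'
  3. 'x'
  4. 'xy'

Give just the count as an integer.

1 → no match
2 → match
3 → match
4 → no match
Total matched: 2

2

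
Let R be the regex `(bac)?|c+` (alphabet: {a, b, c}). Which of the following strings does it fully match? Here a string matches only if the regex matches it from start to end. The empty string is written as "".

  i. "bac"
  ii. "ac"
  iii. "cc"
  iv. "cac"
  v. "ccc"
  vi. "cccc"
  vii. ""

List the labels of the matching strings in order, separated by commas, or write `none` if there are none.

i, iii, v, vi, vii

i → match
ii → no match
iii → match
iv → no match
v → match
vi → match
vii → match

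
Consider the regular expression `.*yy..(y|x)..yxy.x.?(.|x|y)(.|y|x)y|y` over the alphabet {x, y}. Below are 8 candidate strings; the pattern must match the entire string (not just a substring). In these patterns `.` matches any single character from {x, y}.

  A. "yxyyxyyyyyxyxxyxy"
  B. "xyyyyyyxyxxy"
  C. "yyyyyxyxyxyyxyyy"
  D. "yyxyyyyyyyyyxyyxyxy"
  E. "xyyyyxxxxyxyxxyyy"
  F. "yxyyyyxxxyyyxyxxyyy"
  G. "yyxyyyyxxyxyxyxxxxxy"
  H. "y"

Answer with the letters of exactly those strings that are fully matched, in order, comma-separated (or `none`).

A, C, D, E, F, G, H

A → match
B. "xyyyyyyxyxxy" → no match
C → match
D → match
E → match
F → match
G → match
H. "y" → match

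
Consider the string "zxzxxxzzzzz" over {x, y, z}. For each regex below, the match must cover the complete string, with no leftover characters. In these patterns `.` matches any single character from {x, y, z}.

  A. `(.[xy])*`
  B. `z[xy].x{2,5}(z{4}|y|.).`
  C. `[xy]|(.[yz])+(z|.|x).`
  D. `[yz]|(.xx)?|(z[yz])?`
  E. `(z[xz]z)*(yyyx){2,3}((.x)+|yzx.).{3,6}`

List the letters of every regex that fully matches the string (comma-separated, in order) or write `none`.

A → no match
B → match
C → no match
D → no match
E → no match

B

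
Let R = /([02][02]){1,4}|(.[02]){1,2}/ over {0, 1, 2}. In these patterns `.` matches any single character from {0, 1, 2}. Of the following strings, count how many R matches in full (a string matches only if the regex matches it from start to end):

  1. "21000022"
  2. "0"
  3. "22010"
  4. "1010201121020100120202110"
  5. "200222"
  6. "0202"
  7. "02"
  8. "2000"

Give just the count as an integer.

1 → no match
2 → no match
3 → no match
4 → no match
5 → match
6 → match
7 → match
8 → match
Total matched: 4

4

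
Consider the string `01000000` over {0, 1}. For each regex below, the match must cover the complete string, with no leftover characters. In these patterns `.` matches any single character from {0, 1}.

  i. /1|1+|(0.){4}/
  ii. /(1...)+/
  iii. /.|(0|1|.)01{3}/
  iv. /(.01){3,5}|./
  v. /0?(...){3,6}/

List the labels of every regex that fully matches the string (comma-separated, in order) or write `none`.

i

i → match
ii → no match — must start with `1`
iii → no match
iv → no match
v → no match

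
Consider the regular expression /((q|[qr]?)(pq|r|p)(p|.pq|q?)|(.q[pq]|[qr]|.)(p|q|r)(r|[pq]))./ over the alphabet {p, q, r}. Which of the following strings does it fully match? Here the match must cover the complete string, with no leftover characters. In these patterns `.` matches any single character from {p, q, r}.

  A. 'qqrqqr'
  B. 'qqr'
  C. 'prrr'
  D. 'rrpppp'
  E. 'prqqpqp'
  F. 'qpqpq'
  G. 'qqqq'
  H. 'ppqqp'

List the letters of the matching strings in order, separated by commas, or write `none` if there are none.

A → no match
B → no match
C → match
D → no match
E → no match
F → match
G → match
H → no match

C, F, G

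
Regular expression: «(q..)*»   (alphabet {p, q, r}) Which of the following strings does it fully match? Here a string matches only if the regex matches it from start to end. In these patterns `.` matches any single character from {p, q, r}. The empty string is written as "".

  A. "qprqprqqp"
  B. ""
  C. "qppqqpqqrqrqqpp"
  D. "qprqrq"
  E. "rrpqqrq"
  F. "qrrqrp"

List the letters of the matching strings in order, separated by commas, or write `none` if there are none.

A → match
B → match
C → match
D → match
E → no match
F → match

A, B, C, D, F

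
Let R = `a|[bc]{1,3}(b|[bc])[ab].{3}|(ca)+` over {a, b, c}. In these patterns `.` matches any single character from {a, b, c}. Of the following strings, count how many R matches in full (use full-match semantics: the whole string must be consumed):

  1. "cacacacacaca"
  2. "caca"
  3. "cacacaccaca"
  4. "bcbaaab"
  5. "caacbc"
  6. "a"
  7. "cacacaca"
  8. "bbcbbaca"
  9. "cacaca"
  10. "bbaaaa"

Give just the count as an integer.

8

1 → match
2 → match
3 → no match
4 → match
5 → no match
6 → match
7 → match
8 → match
9 → match
10 → match
Total matched: 8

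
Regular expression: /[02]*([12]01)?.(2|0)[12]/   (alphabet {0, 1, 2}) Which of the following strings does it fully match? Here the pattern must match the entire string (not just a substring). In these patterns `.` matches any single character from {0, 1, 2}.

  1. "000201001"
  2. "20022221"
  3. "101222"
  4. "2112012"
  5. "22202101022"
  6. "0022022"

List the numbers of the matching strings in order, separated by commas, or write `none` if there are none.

1, 2, 3, 5, 6

1. "000201001" → match
2. "20022221" → match
3. "101222" → match
4. "2112012" → no match
5. "22202101022" → match
6. "0022022" → match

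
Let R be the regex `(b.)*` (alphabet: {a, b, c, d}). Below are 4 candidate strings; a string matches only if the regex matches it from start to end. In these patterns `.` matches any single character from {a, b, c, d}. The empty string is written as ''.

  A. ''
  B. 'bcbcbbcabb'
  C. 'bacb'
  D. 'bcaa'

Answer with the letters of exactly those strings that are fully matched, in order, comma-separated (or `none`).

A

A. '' → match
B. 'bcbcbbcabb' → no match
C. 'bacb' → no match
D. 'bcaa' → no match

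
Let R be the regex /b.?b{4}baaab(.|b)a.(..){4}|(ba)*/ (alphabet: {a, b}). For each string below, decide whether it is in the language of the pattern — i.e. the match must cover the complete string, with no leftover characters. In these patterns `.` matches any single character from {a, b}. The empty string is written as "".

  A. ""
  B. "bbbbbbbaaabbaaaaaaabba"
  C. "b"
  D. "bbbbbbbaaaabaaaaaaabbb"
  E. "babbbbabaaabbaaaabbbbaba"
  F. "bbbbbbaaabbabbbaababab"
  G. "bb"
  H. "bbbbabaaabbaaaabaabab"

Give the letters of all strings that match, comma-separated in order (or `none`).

A → match
B → match
C → no match
D → no match
E → no match
F → no match
G → no match
H → no match

A, B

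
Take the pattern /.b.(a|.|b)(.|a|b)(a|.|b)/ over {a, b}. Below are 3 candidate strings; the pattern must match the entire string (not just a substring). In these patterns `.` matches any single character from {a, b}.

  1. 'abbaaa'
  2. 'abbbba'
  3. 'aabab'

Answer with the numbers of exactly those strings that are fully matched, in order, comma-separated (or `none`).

1, 2

1. 'abbaaa' → match
2. 'abbbba' → match
3. 'aabab' → no match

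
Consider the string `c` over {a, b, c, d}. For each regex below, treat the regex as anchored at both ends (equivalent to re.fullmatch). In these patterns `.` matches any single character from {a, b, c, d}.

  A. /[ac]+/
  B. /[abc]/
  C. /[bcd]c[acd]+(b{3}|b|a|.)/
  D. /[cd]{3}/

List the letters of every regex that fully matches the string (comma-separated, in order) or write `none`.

A → match
B → match
C → no match
D → no match

A, B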